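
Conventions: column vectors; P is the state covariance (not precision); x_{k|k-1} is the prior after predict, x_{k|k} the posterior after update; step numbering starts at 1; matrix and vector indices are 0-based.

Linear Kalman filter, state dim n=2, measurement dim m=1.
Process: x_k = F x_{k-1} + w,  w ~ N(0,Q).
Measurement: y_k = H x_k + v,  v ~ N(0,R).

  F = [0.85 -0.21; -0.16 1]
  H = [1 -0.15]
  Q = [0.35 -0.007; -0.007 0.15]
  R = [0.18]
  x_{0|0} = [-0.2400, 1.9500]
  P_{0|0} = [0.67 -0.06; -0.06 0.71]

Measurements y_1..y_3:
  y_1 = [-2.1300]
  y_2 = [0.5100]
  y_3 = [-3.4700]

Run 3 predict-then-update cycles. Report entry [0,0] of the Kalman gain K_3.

step 1: x^-=[-0.6135, 1.9884]  P^-=[0.8868 -0.3002; -0.3002 0.8964]  S=[1.1770]  K=[0.7917; -0.3693]  nu=[-1.2182]  x^+=[-1.5780, 2.4383]  P^+=[0.1491 0.0439; 0.0439 0.7358]
step 2: x^-=[-1.8533, 2.6908]  P^-=[0.4745 -0.1430; -0.1430 0.8756]  S=[0.7171]  K=[0.6916; -0.3826]  nu=[2.7669]  x^+=[0.0603, 1.6322]  P^+=[0.1315 0.0467; 0.0467 0.7706]
step 3: x^-=[-0.2915, 1.6226]  P^-=[0.4623 -0.1454; -0.1454 0.9090]  S=[0.7064]  K=[0.6853; -0.3989]  nu=[-2.9351]  x^+=[-2.3031, 2.7934]  P^+=[0.1305 0.0477; 0.0477 0.7966]

K[0,0] = 0.6853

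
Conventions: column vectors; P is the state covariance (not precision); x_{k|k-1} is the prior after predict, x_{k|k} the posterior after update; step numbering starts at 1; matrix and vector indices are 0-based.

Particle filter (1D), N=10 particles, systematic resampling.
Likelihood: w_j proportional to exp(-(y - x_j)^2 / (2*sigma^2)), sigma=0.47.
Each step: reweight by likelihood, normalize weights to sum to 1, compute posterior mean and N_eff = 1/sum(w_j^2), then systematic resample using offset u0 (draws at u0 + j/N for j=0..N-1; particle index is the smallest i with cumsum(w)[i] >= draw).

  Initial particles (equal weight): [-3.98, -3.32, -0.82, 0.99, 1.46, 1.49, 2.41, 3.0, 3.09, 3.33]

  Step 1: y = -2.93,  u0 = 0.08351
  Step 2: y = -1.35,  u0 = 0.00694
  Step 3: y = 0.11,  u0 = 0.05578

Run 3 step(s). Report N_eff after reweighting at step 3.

step 1: w=[0.1042, 0.8957, 0.0001, 0.0000, 0.0000, 0.0000, 0.0000, 0.0000, 0.0000, 0.0000]  mean=-3.3886  Neff=1.2297  idx=[0, 1, 1, 1, 1, 1, 1, 1, 1, 1]
step 2: w=[0.0001, 0.1111, 0.1111, 0.1111, 0.1111, 0.1111, 0.1111, 0.1111, 0.1111, 0.1111]  mean=-3.3201  Neff=9.0021  idx=[1, 1, 2, 3, 4, 5, 6, 7, 8, 9]
step 3: w=[0.1000, 0.1000, 0.1000, 0.1000, 0.1000, 0.1000, 0.1000, 0.1000, 0.1000, 0.1000]  mean=-3.3200  Neff=10.0000  idx=[0, 1, 2, 3, 4, 5, 6, 7, 8, 9]

N_eff = 10.0000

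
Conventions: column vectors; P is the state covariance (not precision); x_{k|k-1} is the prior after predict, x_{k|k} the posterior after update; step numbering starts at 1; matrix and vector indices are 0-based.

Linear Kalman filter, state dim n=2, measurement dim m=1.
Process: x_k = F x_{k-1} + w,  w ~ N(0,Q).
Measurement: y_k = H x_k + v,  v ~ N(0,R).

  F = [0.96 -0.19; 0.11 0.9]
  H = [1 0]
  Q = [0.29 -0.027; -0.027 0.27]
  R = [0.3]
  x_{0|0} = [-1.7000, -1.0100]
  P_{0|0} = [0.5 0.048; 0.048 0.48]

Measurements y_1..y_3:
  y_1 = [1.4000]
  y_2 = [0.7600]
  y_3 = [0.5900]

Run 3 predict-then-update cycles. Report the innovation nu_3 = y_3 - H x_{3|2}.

step 1: x^-=[-1.4401, -1.0960]  P^-=[0.7506 -0.0158; -0.0158 0.6744]  S=[1.0506]  K=[0.7145; -0.0150]  nu=[2.8401]  x^+=[0.5890, -1.1387]  P^+=[0.2143 -0.0045; -0.0045 0.6741]
step 2: x^-=[0.7818, -0.9601]  P^-=[0.5135 -0.1234; -0.1234 0.8177]  S=[0.8135]  K=[0.6312; -0.1517]  nu=[-0.0218]  x^+=[0.7680, -0.9568]  P^+=[0.1894 -0.0455; -0.0455 0.7990]
step 3: x^-=[0.9191, -0.7766]  P^-=[0.5100 -0.1820; -0.1820 0.9105]  S=[0.8100]  K=[0.6296; -0.2247]  nu=[-0.3291]  x^+=[0.7119, -0.7026]  P^+=[0.1889 -0.0674; -0.0674 0.8696]

innov = [-0.3291]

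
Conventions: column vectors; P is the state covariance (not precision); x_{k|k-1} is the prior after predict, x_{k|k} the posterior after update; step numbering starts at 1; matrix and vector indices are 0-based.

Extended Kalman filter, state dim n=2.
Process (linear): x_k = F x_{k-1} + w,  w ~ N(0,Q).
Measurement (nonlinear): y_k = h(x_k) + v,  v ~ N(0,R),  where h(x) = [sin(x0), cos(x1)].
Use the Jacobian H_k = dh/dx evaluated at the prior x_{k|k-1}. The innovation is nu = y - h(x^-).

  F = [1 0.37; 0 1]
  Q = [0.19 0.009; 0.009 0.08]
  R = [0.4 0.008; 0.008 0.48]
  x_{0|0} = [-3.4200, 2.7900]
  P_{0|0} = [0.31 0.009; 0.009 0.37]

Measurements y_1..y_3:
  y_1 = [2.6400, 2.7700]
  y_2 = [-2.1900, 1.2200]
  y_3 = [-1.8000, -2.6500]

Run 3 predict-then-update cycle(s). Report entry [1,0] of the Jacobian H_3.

H_jac[1,0] = 0.0000

step 1: x^-=[-2.3877, 2.7900]  P^-=[0.5573 0.1549; 0.1549 0.4500]  H_jac=[-0.7290 0.0000; 0.0000 -0.3444]  S=[0.6962 0.0469; 0.0469 0.5334]  K=[-0.5803 -0.0490; -0.1435 -0.2779]  nu=[3.3245, 3.7088]  x^+=[-4.4986, 1.2821]  P^+=[0.3189 0.0818; 0.0818 0.3907]
step 2: x^-=[-4.0242, 1.2821]  P^-=[0.6229 0.2353; 0.2353 0.4707]  H_jac=[-0.6351 0.0000; 0.0000 -0.9586]  S=[0.6513 0.1513; 0.1513 0.9126]  K=[-0.5721 -0.1524; -0.1192 -0.4747]  nu=[-2.9624, 0.9353]  x^+=[-2.4720, 1.1913]  P^+=[0.3622 0.0811; 0.0811 0.2387]
step 3: x^-=[-2.0312, 1.1913]  P^-=[0.6449 0.1784; 0.1784 0.3187]  H_jac=[-0.4443 0.0000; 0.0000 -0.9289]  S=[0.5273 0.0816; 0.0816 0.7550]  K=[-0.5181 -0.1635; -0.0911 -0.3822]  nu=[-0.9041, -3.0204]  x^+=[-1.0690, 2.4283]  P^+=[0.4694 0.0889; 0.0889 0.1983]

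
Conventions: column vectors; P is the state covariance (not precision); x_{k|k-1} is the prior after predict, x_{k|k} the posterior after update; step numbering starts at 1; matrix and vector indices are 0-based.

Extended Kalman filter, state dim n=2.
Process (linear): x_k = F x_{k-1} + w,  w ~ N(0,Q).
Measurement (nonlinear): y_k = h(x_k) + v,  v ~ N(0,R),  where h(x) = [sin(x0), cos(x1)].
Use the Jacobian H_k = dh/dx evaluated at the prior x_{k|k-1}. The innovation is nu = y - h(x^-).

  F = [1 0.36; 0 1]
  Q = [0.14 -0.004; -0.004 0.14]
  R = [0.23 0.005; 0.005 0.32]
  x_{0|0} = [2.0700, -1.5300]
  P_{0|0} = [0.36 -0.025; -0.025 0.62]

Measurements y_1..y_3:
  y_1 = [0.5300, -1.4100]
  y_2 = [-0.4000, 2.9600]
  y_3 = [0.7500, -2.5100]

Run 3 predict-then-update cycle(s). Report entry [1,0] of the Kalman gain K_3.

K[1,0] = 0.1075

step 1: x^-=[1.5192, -1.5300]  P^-=[0.5624 0.1942; 0.1942 0.7600]  H_jac=[0.0516 0.0000; 0.0000 0.9992]  S=[0.2315 0.0150; 0.0150 1.0787]  K=[0.1137 0.1783; -0.0024 0.7040]  nu=[-0.4687, -1.4508]  x^+=[1.2072, -2.5502]  P^+=[0.5245 0.0577; 0.0577 0.2254]
step 2: x^-=[0.2892, -2.5502]  P^-=[0.7352 0.1348; 0.1348 0.3654]  H_jac=[0.9585 0.0000; 0.0000 0.5575]  S=[0.9054 0.0770; 0.0770 0.4336]  K=[0.7753 0.0356; 0.1043 0.4514]  nu=[-0.6851, 3.7902]  x^+=[-0.1071, -0.9110]  P^+=[0.1862 0.0274; 0.0274 0.2600]
step 3: x^-=[-0.4350, -0.9110]  P^-=[0.3796 0.1170; 0.1170 0.4000]  H_jac=[0.9069 0.0000; 0.0000 0.7901]  S=[0.5422 0.0888; 0.0888 0.5697]  K=[0.6243 0.0649; 0.1075 0.5380]  nu=[1.1714, -3.1230]  x^+=[0.0936, -2.4651]  P^+=[0.1587 0.0302; 0.0302 0.2186]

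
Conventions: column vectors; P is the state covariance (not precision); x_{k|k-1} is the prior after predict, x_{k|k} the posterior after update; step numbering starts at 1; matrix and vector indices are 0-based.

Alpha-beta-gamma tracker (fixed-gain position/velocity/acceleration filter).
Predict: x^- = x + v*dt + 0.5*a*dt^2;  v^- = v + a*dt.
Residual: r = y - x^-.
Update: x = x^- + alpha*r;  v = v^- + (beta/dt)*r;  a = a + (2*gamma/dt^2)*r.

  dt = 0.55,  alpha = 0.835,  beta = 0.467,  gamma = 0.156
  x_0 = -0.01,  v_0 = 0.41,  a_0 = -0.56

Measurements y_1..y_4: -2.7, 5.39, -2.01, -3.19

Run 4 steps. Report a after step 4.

a_post = -5.0028

step 1: x_pred=0.1308  r=-2.8308  x^+=-2.2329  v^+=-2.3016  a^+=-3.4797
step 2: x_pred=-4.0251  r=9.4151  x^+=3.8365  v^+=3.7788  a^+=6.2311
step 3: x_pred=6.8573  r=-8.8673  x^+=-0.5469  v^+=-0.3232  a^+=-2.9147
step 4: x_pred=-1.1655  r=-2.0245  x^+=-2.8560  v^+=-3.6453  a^+=-5.0028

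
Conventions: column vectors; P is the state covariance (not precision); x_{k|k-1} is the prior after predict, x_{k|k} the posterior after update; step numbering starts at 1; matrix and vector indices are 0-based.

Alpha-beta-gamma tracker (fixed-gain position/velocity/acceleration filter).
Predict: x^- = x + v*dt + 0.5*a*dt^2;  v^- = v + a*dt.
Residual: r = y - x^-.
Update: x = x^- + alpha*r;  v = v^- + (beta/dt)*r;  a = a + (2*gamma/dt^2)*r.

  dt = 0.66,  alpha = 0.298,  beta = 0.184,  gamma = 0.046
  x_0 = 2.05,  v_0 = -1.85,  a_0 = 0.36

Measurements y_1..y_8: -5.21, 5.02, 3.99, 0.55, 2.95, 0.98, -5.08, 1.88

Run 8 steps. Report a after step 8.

a_post = -1.5533

step 1: x_pred=0.9074  r=-6.1174  x^+=-0.9156  v^+=-3.3179  a^+=-0.9320
step 2: x_pred=-3.3084  r=8.3284  x^+=-0.8265  v^+=-1.6111  a^+=0.8270
step 3: x_pred=-1.7098  r=5.6998  x^+=-0.0112  v^+=0.5237  a^+=2.0308
step 4: x_pred=0.7767  r=-0.2267  x^+=0.7091  v^+=1.8008  a^+=1.9829
step 5: x_pred=2.3295  r=0.6205  x^+=2.5144  v^+=3.2825  a^+=2.1139
step 6: x_pred=5.1413  r=-4.1613  x^+=3.9012  v^+=3.5175  a^+=1.2351
step 7: x_pred=6.4918  r=-11.5718  x^+=3.0434  v^+=1.1066  a^+=-1.2089
step 8: x_pred=3.5104  r=-1.6304  x^+=3.0246  v^+=-0.1458  a^+=-1.5533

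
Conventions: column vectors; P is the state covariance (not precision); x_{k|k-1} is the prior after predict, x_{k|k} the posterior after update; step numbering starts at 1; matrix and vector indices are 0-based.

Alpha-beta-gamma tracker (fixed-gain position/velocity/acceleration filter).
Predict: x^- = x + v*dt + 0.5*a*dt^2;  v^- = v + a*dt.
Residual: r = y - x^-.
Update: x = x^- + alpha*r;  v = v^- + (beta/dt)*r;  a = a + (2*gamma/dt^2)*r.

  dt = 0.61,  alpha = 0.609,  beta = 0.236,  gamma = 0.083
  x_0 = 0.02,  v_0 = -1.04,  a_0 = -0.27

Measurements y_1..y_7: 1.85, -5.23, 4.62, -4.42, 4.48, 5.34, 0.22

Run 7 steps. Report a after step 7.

step 1: x_pred=-0.6646  r=2.5146  x^+=0.8668  v^+=-0.2318  a^+=0.8518
step 2: x_pred=0.8838  r=-6.1138  x^+=-2.8395  v^+=-2.0776  a^+=-1.8757
step 3: x_pred=-4.4558  r=9.0758  x^+=1.0714  v^+=0.2896  a^+=2.1732
step 4: x_pred=1.6523  r=-6.0723  x^+=-2.0457  v^+=-0.7341  a^+=-0.5358
step 5: x_pred=-2.5932  r=7.0732  x^+=1.7144  v^+=1.6756  a^+=2.6197
step 6: x_pred=3.2239  r=2.1161  x^+=4.5126  v^+=4.0923  a^+=3.5637
step 7: x_pred=7.6719  r=-7.4519  x^+=3.1337  v^+=3.3831  a^+=0.2393

a_post = 0.2393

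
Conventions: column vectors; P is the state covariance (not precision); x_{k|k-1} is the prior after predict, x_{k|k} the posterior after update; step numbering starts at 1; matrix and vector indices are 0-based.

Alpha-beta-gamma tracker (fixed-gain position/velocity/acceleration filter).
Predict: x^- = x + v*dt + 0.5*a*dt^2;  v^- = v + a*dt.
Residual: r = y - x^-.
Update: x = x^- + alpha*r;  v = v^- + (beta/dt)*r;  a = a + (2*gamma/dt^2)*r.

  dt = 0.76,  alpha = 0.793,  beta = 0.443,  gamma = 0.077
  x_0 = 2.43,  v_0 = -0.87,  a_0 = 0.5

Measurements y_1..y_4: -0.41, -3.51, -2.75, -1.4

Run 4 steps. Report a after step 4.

a_post = 1.0116

step 1: x_pred=1.9132  r=-2.3232  x^+=0.0709  v^+=-1.8442  a^+=-0.1194
step 2: x_pred=-1.3652  r=-2.1448  x^+=-3.0660  v^+=-3.1851  a^+=-0.6913
step 3: x_pred=-5.6864  r=2.9364  x^+=-3.3578  v^+=-1.9989  a^+=0.0916
step 4: x_pred=-4.8505  r=3.4505  x^+=-2.1143  v^+=0.0820  a^+=1.0116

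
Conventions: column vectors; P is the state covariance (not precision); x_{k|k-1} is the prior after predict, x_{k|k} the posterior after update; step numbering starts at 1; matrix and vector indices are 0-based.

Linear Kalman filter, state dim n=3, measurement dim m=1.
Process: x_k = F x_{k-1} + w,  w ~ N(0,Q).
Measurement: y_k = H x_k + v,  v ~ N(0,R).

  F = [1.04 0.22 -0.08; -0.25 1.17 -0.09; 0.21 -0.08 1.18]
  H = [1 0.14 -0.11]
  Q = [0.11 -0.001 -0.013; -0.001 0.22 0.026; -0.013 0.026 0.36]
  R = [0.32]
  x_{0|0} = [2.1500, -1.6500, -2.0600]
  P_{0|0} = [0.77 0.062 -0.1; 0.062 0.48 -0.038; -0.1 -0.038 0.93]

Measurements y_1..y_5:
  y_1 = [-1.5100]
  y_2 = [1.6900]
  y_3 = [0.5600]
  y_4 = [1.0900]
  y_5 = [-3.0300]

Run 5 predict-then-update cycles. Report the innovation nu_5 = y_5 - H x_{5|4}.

step 1: x^-=[2.0378, -2.2826, -1.8473]  P^-=[1.0184 0.0127 -0.0745; 0.0127 0.9000 -0.1630; -0.0745 -0.1630 1.6475]  S=[1.4009]  K=[0.7340; 0.1118; -0.1988]  nu=[-3.4314]  x^+=[-0.4810, -2.6664, -1.1650]  P^+=[0.2635 -0.1023 0.1300; -0.1023 0.8824 -0.1318; 0.1300 -0.1318 1.5921]
step 2: x^-=[-0.9937, -2.8945, -1.2624]  P^-=[0.3841 0.0557 0.0047; 0.0557 1.5508 -0.4904; 0.0047 -0.4904 2.6869]  S=[0.7967]  K=[0.4913; 0.4101; -0.4512]  nu=[2.9501]  x^+=[0.4556, -1.6847, -2.5935]  P^+=[0.1918 -0.1048 0.1813; -0.1048 1.4168 -0.3430; 0.1813 -0.3430 2.5247]
step 3: x^-=[0.3107, -1.8516, -2.8299]  P^-=[0.3361 0.2357 -0.1022; 0.2357 2.3336 -0.9456; -0.1022 -0.9456 4.0510]  S=[0.8685]  K=[0.4380; 0.7673; -0.7832]  nu=[0.1972]  x^+=[0.3971, -1.7002, -2.9843]  P^+=[0.1695 -0.0562 0.1957; -0.0562 1.8222 -0.4237; 0.1957 -0.4237 3.5183]
step 4: x^-=[0.2777, -1.8200, -3.3021]  P^-=[0.3607 0.4177 -0.2139; 0.4177 2.8844 -1.1914; -0.2139 -1.1914 5.4568]  S=[1.0040]  K=[0.4410; 0.9487; -0.9770]  nu=[0.7039]  x^+=[0.5881, -1.1521, -3.9898]  P^+=[0.1655 -0.0024 0.2187; -0.0024 1.9807 -0.2607; 0.2187 -0.2607 4.4984]
step 5: x^-=[0.6773, -1.1359, -4.4923]  P^-=[0.3854 0.5089 -0.2410; 0.5089 3.0443 -1.0769; -0.2410 -1.0769 6.8012]  S=[1.0760]  K=[0.4490; 0.9791; -1.0593]  nu=[-4.0424]  x^+=[-1.1377, -5.0941, -0.2100]  P^+=[0.1684 0.0359 0.2708; 0.0359 2.0127 0.0392; 0.2708 0.0392 5.5937]

innov = [-4.0424]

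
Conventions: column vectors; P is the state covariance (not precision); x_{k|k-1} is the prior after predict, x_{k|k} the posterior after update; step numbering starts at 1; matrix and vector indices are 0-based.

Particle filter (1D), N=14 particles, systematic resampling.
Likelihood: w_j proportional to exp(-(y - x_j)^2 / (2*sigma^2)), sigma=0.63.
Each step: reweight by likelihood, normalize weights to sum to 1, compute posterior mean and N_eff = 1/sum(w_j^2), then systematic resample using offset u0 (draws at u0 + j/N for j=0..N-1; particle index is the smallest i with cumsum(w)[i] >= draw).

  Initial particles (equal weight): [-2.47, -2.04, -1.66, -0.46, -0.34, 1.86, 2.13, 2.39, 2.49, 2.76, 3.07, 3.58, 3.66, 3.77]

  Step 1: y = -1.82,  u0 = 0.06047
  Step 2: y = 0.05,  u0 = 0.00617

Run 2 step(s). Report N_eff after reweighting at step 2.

N_eff = 1.3813

step 1: w=[0.2210, 0.3541, 0.3644, 0.0366, 0.0238, 0.0000, 0.0000, 0.0000, 0.0000, 0.0000, 0.0000, 0.0000, 0.0000, 0.0000]  mean=-1.8982  Neff=3.2368  idx=[0, 0, 0, 1, 1, 1, 1, 1, 2, 2, 2, 2, 2, 4]
step 2: w=[0.0003, 0.0003, 0.0003, 0.0042, 0.0042, 0.0042, 0.0042, 0.0042, 0.0258, 0.0258, 0.0258, 0.0258, 0.0258, 0.8488]  mean=-0.5483  Neff=1.3813  idx=[4, 10, 12, 13, 13, 13, 13, 13, 13, 13, 13, 13, 13, 13]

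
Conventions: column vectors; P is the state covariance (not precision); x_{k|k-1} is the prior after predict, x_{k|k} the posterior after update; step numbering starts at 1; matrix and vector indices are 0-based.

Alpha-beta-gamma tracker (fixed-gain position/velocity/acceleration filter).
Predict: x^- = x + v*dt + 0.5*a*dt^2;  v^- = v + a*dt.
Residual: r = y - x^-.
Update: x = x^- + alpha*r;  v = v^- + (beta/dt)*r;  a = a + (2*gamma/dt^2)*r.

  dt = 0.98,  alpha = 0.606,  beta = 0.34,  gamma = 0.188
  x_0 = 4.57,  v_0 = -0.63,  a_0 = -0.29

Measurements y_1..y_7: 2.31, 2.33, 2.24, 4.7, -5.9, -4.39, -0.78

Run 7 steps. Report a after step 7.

step 1: x_pred=3.8133  r=-1.5033  x^+=2.9023  v^+=-1.4358  a^+=-0.8786
step 2: x_pred=1.0734  r=1.2566  x^+=1.8349  v^+=-1.8608  a^+=-0.3866
step 3: x_pred=-0.1743  r=2.4143  x^+=1.2888  v^+=-1.4020  a^+=0.5586
step 4: x_pred=0.1830  r=4.5170  x^+=2.9203  v^+=0.7125  a^+=2.3270
step 5: x_pred=4.7360  r=-10.6360  x^+=-1.7094  v^+=-0.6970  a^+=-1.8370
step 6: x_pred=-3.2746  r=-1.1154  x^+=-3.9505  v^+=-2.8843  a^+=-2.2737
step 7: x_pred=-7.8689  r=7.0889  x^+=-3.5730  v^+=-2.6531  a^+=0.5017

a_post = 0.5017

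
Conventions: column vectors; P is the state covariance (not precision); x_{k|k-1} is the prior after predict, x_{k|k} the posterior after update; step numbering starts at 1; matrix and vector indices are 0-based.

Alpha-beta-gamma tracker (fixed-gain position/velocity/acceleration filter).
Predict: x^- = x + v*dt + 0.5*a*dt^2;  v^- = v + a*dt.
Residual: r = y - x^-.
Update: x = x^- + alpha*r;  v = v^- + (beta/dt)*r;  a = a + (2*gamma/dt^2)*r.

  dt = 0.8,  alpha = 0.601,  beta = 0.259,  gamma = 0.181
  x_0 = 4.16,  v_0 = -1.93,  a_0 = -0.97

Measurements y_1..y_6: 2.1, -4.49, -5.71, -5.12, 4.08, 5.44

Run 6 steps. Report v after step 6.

step 1: x_pred=2.3056  r=-0.2056  x^+=2.1820  v^+=-2.7726  a^+=-1.0863
step 2: x_pred=-0.3836  r=-4.1064  x^+=-2.8516  v^+=-4.9710  a^+=-3.4090
step 3: x_pred=-7.9193  r=2.2093  x^+=-6.5915  v^+=-6.9830  a^+=-2.1593
step 4: x_pred=-12.8688  r=7.7488  x^+=-8.2118  v^+=-6.2017  a^+=2.2236
step 5: x_pred=-12.4616  r=16.5416  x^+=-2.5201  v^+=0.9325  a^+=11.5800
step 6: x_pred=1.9315  r=3.5085  x^+=4.0401  v^+=11.3323  a^+=13.5645

v_post = 11.3323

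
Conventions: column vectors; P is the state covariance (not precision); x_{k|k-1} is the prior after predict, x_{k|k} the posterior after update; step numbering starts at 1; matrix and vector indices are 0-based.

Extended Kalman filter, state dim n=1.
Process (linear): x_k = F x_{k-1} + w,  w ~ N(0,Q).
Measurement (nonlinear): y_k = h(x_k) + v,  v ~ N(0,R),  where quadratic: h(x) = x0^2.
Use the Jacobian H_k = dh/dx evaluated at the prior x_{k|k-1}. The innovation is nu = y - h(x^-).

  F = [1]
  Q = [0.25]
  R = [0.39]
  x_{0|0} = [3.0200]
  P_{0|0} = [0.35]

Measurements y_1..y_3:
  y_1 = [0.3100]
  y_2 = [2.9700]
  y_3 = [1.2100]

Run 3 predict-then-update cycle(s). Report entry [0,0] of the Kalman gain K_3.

step 1: x^-=[3.0200]  P^-=[0.6000]  H_jac=[6.0400]  S=[22.2790]  K=[0.1627]  nu=[-8.8104]  x^+=[1.5869]  P^+=[0.0105]
step 2: x^-=[1.5869]  P^-=[0.2605]  H_jac=[3.1737]  S=[3.0139]  K=[0.2743]  nu=[0.4519]  x^+=[1.7108]  P^+=[0.0337]
step 3: x^-=[1.7108]  P^-=[0.2837]  H_jac=[3.4216]  S=[3.7115]  K=[0.2615]  nu=[-1.7169]  x^+=[1.2618]  P^+=[0.0298]

K[0,0] = 0.2615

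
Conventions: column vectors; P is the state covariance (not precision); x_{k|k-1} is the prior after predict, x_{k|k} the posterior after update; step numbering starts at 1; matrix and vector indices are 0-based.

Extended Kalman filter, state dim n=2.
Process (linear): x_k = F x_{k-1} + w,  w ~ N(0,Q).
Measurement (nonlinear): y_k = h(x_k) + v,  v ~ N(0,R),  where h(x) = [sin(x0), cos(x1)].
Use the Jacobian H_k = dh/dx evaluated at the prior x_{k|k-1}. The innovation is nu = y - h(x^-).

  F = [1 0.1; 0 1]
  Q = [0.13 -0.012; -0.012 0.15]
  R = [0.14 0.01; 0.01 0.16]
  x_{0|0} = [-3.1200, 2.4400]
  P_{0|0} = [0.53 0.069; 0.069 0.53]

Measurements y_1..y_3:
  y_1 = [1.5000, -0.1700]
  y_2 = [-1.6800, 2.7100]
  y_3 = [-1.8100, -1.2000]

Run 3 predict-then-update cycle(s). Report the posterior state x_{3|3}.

x_post = [-1.8081, -1.3453]

step 1: x^-=[-2.8760, 2.4400]  P^-=[0.6791 0.1100; 0.1100 0.6800]  H_jac=[-0.9649 0.0000; 0.0000 -0.6454]  S=[0.7723 0.0785; 0.0785 0.4433]  K=[-0.8475 -0.0101; -0.0375 -0.9835]  nu=[1.7625, 0.5938]  x^+=[-4.3756, 1.7900]  P^+=[0.1231 0.0156; 0.0156 0.2444]
step 2: x^-=[-4.1966, 1.7900]  P^-=[0.2586 0.0281; 0.0281 0.3944]  H_jac=[-0.4932 0.0000; 0.0000 -0.9761]  S=[0.2029 0.0235; 0.0235 0.5357]  K=[-0.6259 -0.0237; 0.0151 -0.7192]  nu=[-2.5499, 2.9274]  x^+=[-2.6699, -0.3540]  P^+=[0.1781 0.0103; 0.0103 0.1177]
step 3: x^-=[-2.7053, -0.3540]  P^-=[0.3114 0.0101; 0.0101 0.2677]  H_jac=[-0.9063 0.0000; 0.0000 0.3466]  S=[0.3958 0.0068; 0.0068 0.1922]  K=[-0.7138 0.0436; -0.0314 0.4840]  nu=[-1.3874, -2.1380]  x^+=[-1.8081, -1.3453]  P^+=[0.1098 -0.0005; -0.0005 0.2225]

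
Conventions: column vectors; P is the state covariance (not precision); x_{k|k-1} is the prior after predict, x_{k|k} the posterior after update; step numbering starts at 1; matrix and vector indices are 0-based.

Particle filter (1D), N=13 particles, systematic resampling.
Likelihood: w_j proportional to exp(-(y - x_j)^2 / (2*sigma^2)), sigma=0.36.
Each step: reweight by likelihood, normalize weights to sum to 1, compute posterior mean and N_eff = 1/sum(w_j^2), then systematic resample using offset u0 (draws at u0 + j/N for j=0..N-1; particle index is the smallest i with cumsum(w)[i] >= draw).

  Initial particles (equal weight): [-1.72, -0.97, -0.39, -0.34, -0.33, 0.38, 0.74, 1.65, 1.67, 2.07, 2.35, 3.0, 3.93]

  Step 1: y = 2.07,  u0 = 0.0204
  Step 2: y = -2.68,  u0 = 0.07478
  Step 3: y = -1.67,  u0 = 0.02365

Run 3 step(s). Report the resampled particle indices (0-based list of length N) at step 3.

resampled_idx = [0, 1, 2, 2, 3, 4, 5, 6, 7, 8, 9, 10, 11]

step 1: w=[0.0000, 0.0000, 0.0000, 0.0000, 0.0000, 0.0000, 0.0004, 0.1795, 0.1912, 0.3544, 0.2619, 0.0126, 0.0000]  mean=2.0027  Neff=3.8002  idx=[7, 7, 7, 8, 8, 9, 9, 9, 9, 9, 10, 10, 10]
step 2: w=[0.2485, 0.2485, 0.2485, 0.1272, 0.1272, 0.0000, 0.0000, 0.0000, 0.0000, 0.0000, 0.0000, 0.0000, 0.0000]  mean=1.6551  Neff=4.5943  idx=[0, 0, 0, 1, 1, 1, 2, 2, 2, 3, 3, 4, 4]
step 3: w=[0.0878, 0.0878, 0.0878, 0.0878, 0.0878, 0.0878, 0.0878, 0.0878, 0.0878, 0.0525, 0.0525, 0.0525, 0.0525]  mean=1.6542  Neff=12.4427  idx=[0, 1, 2, 2, 3, 4, 5, 6, 7, 8, 9, 10, 11]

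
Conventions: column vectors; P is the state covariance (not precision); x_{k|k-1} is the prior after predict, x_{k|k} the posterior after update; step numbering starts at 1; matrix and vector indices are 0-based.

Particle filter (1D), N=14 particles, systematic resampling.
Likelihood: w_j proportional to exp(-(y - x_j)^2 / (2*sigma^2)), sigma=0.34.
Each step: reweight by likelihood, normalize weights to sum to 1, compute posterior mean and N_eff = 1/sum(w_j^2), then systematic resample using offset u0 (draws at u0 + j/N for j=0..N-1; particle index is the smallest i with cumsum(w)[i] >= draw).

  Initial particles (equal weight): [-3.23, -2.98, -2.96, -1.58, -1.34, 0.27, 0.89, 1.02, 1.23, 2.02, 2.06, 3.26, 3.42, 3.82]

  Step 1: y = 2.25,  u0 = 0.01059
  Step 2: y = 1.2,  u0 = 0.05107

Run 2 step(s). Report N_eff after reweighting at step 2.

N_eff = 13.7144

step 1: w=[0.0000, 0.0000, 0.0000, 0.0000, 0.0000, 0.0000, 0.0002, 0.0009, 0.0066, 0.4739, 0.5096, 0.0072, 0.0016, 0.0000]  mean=2.0453  Neff=2.0646  idx=[9, 9, 9, 9, 9, 9, 9, 10, 10, 10, 10, 10, 10, 10]
step 2: w=[0.0817, 0.0817, 0.0817, 0.0817, 0.0817, 0.0817, 0.0817, 0.0611, 0.0611, 0.0611, 0.0611, 0.0611, 0.0611, 0.0611]  mean=2.0371  Neff=13.7144  idx=[0, 1, 2, 3, 4, 4, 5, 6, 7, 8, 10, 11, 12, 13]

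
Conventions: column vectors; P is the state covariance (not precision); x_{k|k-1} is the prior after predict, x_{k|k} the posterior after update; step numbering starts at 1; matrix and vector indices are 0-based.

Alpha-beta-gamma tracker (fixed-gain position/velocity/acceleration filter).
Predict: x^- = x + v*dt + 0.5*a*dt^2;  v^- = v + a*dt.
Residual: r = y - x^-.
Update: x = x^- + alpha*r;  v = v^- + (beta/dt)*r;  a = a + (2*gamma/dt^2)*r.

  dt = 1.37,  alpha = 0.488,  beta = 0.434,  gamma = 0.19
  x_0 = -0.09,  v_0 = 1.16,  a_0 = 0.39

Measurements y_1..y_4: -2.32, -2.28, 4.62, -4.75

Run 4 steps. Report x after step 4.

x_post = -1.4581

step 1: x_pred=1.8652  r=-4.1852  x^+=-0.1772  v^+=0.3685  a^+=-0.4573
step 2: x_pred=-0.1016  r=-2.1784  x^+=-1.1646  v^+=-0.9482  a^+=-0.8984
step 3: x_pred=-3.3067  r=7.9267  x^+=0.5615  v^+=0.3321  a^+=0.7065
step 4: x_pred=1.6795  r=-6.4295  x^+=-1.4581  v^+=-0.7368  a^+=-0.5953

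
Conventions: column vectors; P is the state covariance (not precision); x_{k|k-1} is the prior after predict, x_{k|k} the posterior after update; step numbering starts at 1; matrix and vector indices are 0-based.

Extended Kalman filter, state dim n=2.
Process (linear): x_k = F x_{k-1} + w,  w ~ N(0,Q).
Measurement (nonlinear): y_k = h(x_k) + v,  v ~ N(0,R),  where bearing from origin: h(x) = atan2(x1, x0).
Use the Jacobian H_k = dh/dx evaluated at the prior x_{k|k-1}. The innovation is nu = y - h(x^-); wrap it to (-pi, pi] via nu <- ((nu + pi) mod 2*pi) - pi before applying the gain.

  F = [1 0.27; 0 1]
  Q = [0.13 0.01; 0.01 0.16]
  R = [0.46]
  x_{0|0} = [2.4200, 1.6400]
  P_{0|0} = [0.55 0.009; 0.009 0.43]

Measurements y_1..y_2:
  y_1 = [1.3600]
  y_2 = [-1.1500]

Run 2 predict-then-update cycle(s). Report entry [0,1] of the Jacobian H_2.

H_jac[0,1] = 0.2317

step 1: x^-=[2.8628, 1.6400]  P^-=[0.7162 0.1351; 0.1351 0.5900]  H_jac=[-0.1507 0.2630]  S=[0.5064]  K=[-0.1429; 0.2662]  nu=[0.8398]  x^+=[2.7428, 1.8636]  P^+=[0.7059 0.1544; 0.1544 0.5541]
step 2: x^-=[3.2459, 1.8636]  P^-=[0.9596 0.3140; 0.3140 0.7141]  H_jac=[-0.1330 0.2317]  S=[0.4960]  K=[-0.1107; 0.2494]  nu=[-1.6712]  x^+=[3.4309, 1.4468]  P^+=[0.9535 0.3277; 0.3277 0.6833]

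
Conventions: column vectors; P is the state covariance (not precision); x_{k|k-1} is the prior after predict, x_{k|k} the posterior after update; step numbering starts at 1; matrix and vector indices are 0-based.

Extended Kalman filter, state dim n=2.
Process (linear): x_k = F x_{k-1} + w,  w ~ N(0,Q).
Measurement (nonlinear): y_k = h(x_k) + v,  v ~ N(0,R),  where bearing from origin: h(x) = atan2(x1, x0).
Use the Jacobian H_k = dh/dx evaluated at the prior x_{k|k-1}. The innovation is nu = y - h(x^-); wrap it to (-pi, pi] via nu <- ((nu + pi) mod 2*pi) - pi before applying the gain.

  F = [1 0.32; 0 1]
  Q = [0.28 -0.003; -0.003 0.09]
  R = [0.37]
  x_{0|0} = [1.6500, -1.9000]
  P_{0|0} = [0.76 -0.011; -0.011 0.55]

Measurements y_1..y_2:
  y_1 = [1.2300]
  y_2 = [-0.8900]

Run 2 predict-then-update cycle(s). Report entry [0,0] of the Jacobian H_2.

H_jac[0,0] = 0.1505

step 1: x^-=[1.0420, -1.9000]  P^-=[1.0893 0.1620; 0.1620 0.6400]  H_jac=[0.4046 0.2219]  S=[0.6089]  K=[0.7828; 0.3409]  nu=[2.2992]  x^+=[2.8418, -1.1163]  P^+=[0.7161 -0.0005; -0.0005 0.5692]
step 2: x^-=[2.4846, -1.1163]  P^-=[1.0541 0.1787; 0.1787 0.6592]  H_jac=[0.1505 0.3349]  S=[0.4858]  K=[0.4496; 0.5098]  nu=[-0.4677]  x^+=[2.2743, -1.3547]  P^+=[0.9559 0.0673; 0.0673 0.5330]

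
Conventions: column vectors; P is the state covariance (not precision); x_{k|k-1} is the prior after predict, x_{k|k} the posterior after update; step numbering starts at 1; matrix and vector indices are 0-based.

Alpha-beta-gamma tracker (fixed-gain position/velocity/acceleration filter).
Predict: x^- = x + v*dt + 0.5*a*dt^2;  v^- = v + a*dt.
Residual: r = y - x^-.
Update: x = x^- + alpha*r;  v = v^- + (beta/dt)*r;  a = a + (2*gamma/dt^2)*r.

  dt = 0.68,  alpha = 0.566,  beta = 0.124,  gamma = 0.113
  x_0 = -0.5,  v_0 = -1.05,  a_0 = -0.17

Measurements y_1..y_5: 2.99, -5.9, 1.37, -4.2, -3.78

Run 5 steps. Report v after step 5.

v_post = -1.3760

step 1: x_pred=-1.2533  r=4.2433  x^+=1.1484  v^+=-0.3918  a^+=1.9039
step 2: x_pred=1.3222  r=-7.2222  x^+=-2.7656  v^+=-0.4141  a^+=-1.6259
step 3: x_pred=-3.4231  r=4.7931  x^+=-0.7102  v^+=-0.6457  a^+=0.7167
step 4: x_pred=-0.9836  r=-3.2164  x^+=-2.8041  v^+=-0.7449  a^+=-0.8553
step 5: x_pred=-3.5083  r=-0.2717  x^+=-3.6621  v^+=-1.3760  a^+=-0.9881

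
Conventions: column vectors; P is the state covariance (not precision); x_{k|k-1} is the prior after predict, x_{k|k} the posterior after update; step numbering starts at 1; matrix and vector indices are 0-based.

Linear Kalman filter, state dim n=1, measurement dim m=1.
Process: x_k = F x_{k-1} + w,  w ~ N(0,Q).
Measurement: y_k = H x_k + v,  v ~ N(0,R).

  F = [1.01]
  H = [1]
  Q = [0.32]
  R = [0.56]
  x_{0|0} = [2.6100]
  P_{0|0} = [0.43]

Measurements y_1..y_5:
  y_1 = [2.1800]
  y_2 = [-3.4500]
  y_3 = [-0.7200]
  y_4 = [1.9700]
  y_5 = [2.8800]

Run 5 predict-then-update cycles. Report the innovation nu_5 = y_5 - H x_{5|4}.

step 1: x^-=[2.6361]  P^-=[0.7586]  S=[1.3186]  K=[0.5753]  nu=[-0.4561]  x^+=[2.3737]  P^+=[0.3222]
step 2: x^-=[2.3974]  P^-=[0.6487]  S=[1.2087]  K=[0.5367]  nu=[-5.8474]  x^+=[-0.7407]  P^+=[0.3005]
step 3: x^-=[-0.7481]  P^-=[0.6266]  S=[1.1866]  K=[0.5281]  nu=[0.0281]  x^+=[-0.7333]  P^+=[0.2957]
step 4: x^-=[-0.7406]  P^-=[0.6217]  S=[1.1817]  K=[0.5261]  nu=[2.7106]  x^+=[0.6854]  P^+=[0.2946]
step 5: x^-=[0.6923]  P^-=[0.6205]  S=[1.1805]  K=[0.5256]  nu=[2.1877]  x^+=[1.8422]  P^+=[0.2944]

innov = [2.1877]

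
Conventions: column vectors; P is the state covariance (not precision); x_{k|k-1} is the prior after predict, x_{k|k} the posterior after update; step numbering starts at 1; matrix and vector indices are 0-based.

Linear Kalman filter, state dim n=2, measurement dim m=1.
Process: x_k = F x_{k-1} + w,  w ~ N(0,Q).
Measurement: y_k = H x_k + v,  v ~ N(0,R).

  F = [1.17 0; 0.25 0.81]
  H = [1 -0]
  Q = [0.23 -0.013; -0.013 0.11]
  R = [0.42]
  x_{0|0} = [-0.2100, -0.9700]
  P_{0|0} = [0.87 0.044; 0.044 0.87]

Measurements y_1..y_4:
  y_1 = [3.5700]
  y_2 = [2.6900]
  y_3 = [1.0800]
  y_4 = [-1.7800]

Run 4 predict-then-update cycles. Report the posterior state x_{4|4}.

step 1: x^-=[-0.2457, -0.8382]  P^-=[1.4209 0.2832; 0.2832 0.7530]  S=[1.8409]  K=[0.7719; 0.1538]  nu=[3.8157]  x^+=[2.6995, -0.2513]  P^+=[0.3242 0.0646; 0.0646 0.7094]
step 2: x^-=[3.1584, 0.4713]  P^-=[0.6738 0.1430; 0.1430 0.6219]  S=[1.0938]  K=[0.6160; 0.1308]  nu=[-0.4684]  x^+=[2.8699, 0.4101]  P^+=[0.2587 0.0549; 0.0549 0.6032]
step 3: x^-=[3.3577, 1.0496]  P^-=[0.5842 0.1147; 0.1147 0.5442]  S=[1.0042]  K=[0.5817; 0.1143]  nu=[-2.2777]  x^+=[2.0327, 0.7894]  P^+=[0.2443 0.0480; 0.0480 0.5311]
step 4: x^-=[2.3782, 1.1476]  P^-=[0.5645 0.1039; 0.1039 0.4931]  S=[0.9845]  K=[0.5734; 0.1056]  nu=[-4.1582]  x^+=[-0.0060, 0.7085]  P^+=[0.2408 0.0443; 0.0443 0.4822]

x_post = [-0.0060, 0.7085]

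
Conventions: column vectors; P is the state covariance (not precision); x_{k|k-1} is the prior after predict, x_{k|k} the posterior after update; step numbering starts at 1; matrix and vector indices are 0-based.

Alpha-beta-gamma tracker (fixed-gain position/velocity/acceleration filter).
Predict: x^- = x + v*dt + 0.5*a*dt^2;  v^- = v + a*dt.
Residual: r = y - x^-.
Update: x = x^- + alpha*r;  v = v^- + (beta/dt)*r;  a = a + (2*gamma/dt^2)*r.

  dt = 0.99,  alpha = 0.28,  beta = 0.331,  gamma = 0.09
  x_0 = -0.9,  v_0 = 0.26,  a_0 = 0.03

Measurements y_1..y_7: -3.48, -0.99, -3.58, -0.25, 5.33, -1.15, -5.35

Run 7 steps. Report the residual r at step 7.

step 1: x_pred=-0.6279  r=-2.8521  x^+=-1.4265  v^+=-0.6639  a^+=-0.4938
step 2: x_pred=-2.3257  r=1.3357  x^+=-1.9517  v^+=-0.7062  a^+=-0.2485
step 3: x_pred=-2.7726  r=-0.8074  x^+=-2.9987  v^+=-1.2221  a^+=-0.3968
step 4: x_pred=-4.4030  r=4.1530  x^+=-3.2402  v^+=-0.2264  a^+=0.3659
step 5: x_pred=-3.2850  r=8.6150  x^+=-0.8728  v^+=3.0162  a^+=1.9481
step 6: x_pred=3.0680  r=-4.2180  x^+=1.8869  v^+=3.5346  a^+=1.1735
step 7: x_pred=5.9613  r=-11.3113  x^+=2.7941  v^+=0.9145  a^+=-0.9039

resid = -11.3113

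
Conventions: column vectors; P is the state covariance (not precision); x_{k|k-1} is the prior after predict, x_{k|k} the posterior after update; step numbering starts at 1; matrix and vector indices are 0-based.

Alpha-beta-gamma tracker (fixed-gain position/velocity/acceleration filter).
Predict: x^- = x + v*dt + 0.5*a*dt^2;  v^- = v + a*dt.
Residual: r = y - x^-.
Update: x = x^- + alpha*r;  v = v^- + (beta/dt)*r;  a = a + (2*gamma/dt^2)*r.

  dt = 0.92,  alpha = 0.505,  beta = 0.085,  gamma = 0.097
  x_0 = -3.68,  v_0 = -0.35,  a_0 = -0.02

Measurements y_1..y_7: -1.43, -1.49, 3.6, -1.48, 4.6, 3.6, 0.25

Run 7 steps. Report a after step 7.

a_post = -2.3188

step 1: x_pred=-4.0105  r=2.5805  x^+=-2.7073  v^+=-0.1300  a^+=0.5715
step 2: x_pred=-2.5851  r=1.0951  x^+=-2.0321  v^+=0.4969  a^+=0.8225
step 3: x_pred=-1.2268  r=4.8268  x^+=1.2107  v^+=1.6995  a^+=1.9288
step 4: x_pred=3.5906  r=-5.0706  x^+=1.0299  v^+=3.0056  a^+=0.7666
step 5: x_pred=4.1195  r=0.4805  x^+=4.3621  v^+=3.7552  a^+=0.8767
step 6: x_pred=8.1880  r=-4.5880  x^+=5.8710  v^+=4.1379  a^+=-0.1749
step 7: x_pred=9.6039  r=-9.3539  x^+=4.8802  v^+=3.1128  a^+=-2.3188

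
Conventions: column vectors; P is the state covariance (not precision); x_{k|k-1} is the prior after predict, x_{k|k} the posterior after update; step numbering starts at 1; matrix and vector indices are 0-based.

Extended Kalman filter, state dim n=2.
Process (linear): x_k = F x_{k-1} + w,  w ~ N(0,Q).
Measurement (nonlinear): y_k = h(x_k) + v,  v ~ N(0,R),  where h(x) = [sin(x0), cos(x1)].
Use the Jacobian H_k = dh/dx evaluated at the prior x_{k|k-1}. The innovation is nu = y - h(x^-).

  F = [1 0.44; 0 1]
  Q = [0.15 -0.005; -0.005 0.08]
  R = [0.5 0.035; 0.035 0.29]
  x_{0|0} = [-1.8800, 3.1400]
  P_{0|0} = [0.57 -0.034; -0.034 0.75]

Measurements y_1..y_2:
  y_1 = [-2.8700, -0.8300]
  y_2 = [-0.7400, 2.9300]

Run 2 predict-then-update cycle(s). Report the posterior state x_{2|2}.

step 1: x^-=[-0.4984, 3.1400]  P^-=[0.8353 0.2910; 0.2910 0.8300]  H_jac=[0.8783 0.0000; 0.0000 -0.0016]  S=[1.1444 0.0346; 0.0346 0.2900]  K=[0.6435 -0.0784; 0.2243 -0.0313]  nu=[-2.3920, 0.1700]  x^+=[-2.0508, 2.5982]  P^+=[0.3632 0.1264; 0.1264 0.7726]
step 2: x^-=[-0.9076, 2.5982]  P^-=[0.7740 0.4614; 0.4614 0.8526]  H_jac=[0.6156 0.0000; 0.0000 -0.5171]  S=[0.7933 -0.1119; -0.1119 0.5180]  K=[0.5525 -0.3413; 0.2455 -0.7981]  nu=[0.0481, 3.7859]  x^+=[-2.1731, -0.4118]  P^+=[0.4293 0.1540; 0.1540 0.4310]

x_post = [-2.1731, -0.4118]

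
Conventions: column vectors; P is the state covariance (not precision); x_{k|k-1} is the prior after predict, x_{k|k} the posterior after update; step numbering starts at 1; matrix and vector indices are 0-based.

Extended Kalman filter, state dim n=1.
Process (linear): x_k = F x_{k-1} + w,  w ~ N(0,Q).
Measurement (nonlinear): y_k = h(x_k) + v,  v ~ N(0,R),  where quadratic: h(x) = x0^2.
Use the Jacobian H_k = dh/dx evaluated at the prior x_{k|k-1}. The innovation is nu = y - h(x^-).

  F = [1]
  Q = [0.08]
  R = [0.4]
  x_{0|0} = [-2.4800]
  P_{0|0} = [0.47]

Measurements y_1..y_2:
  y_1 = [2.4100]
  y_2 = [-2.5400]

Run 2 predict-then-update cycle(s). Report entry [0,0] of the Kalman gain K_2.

K[0,0] = -0.2132

step 1: x^-=[-2.4800]  P^-=[0.5500]  H_jac=[-4.9600]  S=[13.9309]  K=[-0.1958]  nu=[-3.7404]  x^+=[-1.7475]  P^+=[0.0158]
step 2: x^-=[-1.7475]  P^-=[0.0958]  H_jac=[-3.4951]  S=[1.5702]  K=[-0.2132]  nu=[-5.5939]  x^+=[-0.5548]  P^+=[0.0244]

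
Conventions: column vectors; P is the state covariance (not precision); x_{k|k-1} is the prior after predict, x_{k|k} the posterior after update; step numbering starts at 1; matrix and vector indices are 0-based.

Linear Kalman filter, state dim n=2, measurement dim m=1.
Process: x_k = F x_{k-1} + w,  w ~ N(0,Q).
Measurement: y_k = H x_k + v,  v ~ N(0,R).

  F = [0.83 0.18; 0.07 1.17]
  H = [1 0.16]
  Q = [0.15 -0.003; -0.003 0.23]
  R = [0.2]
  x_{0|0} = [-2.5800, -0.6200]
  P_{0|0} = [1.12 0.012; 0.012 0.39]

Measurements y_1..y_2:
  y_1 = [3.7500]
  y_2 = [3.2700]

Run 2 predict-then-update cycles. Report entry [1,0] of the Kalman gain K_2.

K[1,0] = 0.5289

step 1: x^-=[-2.2530, -0.9060]  P^-=[0.9378 0.1560; 0.1560 0.7713]  S=[1.2075]  K=[0.7973; 0.2314]  nu=[6.1480]  x^+=[2.6490, 0.5167]  P^+=[0.1702 -0.0668; -0.0668 0.7067]
step 2: x^-=[2.2917, 0.7900]  P^-=[0.2702 0.0900; 0.0900 1.1872]  S=[0.5294]  K=[0.5376; 0.5289]  nu=[0.8519]  x^+=[2.7496, 1.2406]  P^+=[0.1172 -0.0605; -0.0605 1.0392]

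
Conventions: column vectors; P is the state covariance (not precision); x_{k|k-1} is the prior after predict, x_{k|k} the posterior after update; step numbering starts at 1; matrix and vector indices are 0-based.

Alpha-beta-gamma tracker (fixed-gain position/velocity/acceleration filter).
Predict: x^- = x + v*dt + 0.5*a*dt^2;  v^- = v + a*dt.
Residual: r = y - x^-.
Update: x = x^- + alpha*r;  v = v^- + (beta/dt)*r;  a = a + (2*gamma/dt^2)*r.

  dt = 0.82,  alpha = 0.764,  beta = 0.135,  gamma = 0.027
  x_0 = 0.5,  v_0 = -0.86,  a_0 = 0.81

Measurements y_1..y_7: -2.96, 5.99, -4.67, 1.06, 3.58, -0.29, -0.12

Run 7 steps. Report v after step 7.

v_post = 1.8249

step 1: x_pred=0.0671  r=-3.0271  x^+=-2.2456  v^+=-0.6942  a^+=0.5669
step 2: x_pred=-2.6242  r=8.6142  x^+=3.9570  v^+=1.1889  a^+=1.2587
step 3: x_pred=5.3551  r=-10.0251  x^+=-2.3041  v^+=0.5705  a^+=0.4536
step 4: x_pred=-1.6837  r=2.7437  x^+=0.4125  v^+=1.3942  a^+=0.6739
step 5: x_pred=1.7823  r=1.7977  x^+=3.1557  v^+=2.2428  a^+=0.8183
step 6: x_pred=5.2699  r=-5.5599  x^+=1.0221  v^+=1.9984  a^+=0.3718
step 7: x_pred=2.7859  r=-2.9059  x^+=0.5658  v^+=1.8249  a^+=0.1384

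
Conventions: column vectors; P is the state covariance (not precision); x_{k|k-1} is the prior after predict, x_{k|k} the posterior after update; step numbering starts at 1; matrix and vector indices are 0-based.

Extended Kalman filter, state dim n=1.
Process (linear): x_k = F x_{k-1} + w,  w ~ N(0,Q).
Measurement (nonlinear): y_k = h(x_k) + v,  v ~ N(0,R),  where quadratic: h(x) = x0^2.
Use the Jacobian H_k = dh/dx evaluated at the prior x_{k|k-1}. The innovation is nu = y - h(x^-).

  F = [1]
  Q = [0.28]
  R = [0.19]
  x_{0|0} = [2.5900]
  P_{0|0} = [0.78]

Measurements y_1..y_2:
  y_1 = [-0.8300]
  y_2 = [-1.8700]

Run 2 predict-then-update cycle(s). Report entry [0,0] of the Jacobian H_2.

H_jac[0,0] = 2.2889

step 1: x^-=[2.5900]  P^-=[1.0600]  H_jac=[5.1800]  S=[28.6323]  K=[0.1918]  nu=[-7.5381]  x^+=[1.1444]  P^+=[0.0070]
step 2: x^-=[1.1444]  P^-=[0.2870]  H_jac=[2.2889]  S=[1.6937]  K=[0.3879]  nu=[-3.1797]  x^+=[-0.0890]  P^+=[0.0322]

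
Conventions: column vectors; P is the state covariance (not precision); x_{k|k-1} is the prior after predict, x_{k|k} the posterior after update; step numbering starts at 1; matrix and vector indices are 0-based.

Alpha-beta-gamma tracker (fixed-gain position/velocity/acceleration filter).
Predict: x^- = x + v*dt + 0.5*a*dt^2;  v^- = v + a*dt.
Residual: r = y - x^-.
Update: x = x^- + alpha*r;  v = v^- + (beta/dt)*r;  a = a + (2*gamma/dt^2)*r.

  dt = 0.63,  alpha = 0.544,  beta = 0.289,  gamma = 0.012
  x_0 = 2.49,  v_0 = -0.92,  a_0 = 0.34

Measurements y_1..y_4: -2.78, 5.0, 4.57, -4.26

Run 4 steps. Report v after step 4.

v_post = -1.7417

step 1: x_pred=1.9779  r=-4.7579  x^+=-0.6104  v^+=-2.8884  a^+=0.0523
step 2: x_pred=-2.4197  r=7.4197  x^+=1.6166  v^+=0.5482  a^+=0.5010
step 3: x_pred=2.0614  r=2.5086  x^+=3.4261  v^+=2.0146  a^+=0.6526
step 4: x_pred=4.8248  r=-9.0848  x^+=-0.1173  v^+=-1.7417  a^+=0.1033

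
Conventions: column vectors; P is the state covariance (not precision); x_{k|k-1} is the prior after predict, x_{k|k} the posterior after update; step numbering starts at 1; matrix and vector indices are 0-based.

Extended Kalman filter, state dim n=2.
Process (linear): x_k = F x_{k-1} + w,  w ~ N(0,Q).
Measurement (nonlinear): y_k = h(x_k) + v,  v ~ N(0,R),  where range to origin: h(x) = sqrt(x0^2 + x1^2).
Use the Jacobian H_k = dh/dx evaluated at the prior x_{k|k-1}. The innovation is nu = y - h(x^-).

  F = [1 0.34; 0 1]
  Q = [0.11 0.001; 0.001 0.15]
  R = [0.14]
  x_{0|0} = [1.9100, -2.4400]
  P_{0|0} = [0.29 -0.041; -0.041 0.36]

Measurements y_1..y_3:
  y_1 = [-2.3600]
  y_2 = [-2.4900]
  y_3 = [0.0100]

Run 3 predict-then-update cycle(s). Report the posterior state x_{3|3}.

step 1: x^-=[1.0804, -2.4400]  P^-=[0.4137 0.0824; 0.0824 0.5100]  H_jac=[0.4049 -0.9144]  S=[0.5732]  K=[0.1608; -0.7553]  nu=[-5.0285]  x^+=[0.2719, 1.3582]  P^+=[0.3989 0.1520; 0.1520 0.1830]
step 2: x^-=[0.7337, 1.3582]  P^-=[0.6334 0.2152; 0.2152 0.3330]  H_jac=[0.4753 0.8798]  S=[0.7208]  K=[0.6803; 0.5483]  nu=[-4.0337]  x^+=[-2.0107, -0.8535]  P^+=[0.2998 -0.0537; -0.0537 0.1162]
step 3: x^-=[-2.3009, -0.8535]  P^-=[0.3867 -0.0132; -0.0132 0.2662]  H_jac=[-0.9376 -0.3478]  S=[0.5036]  K=[-0.7109; -0.1594]  nu=[-2.4441]  x^+=[-0.5633, -0.4640]  P^+=[0.1322 -0.0702; -0.0702 0.2534]

x_post = [-0.5633, -0.4640]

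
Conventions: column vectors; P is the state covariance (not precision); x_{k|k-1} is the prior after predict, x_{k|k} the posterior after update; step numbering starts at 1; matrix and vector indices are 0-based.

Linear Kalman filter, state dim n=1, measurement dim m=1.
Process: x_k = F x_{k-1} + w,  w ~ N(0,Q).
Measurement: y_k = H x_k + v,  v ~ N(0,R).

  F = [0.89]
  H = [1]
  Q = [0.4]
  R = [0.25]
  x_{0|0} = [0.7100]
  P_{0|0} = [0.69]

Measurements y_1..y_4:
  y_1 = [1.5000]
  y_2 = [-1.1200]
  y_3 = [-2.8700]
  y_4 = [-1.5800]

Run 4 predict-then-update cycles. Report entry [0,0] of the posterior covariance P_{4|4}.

P_post[0,0] = 0.1704

step 1: x^-=[0.6319]  P^-=[0.9465]  S=[1.1965]  K=[0.7911]  nu=[0.8681]  x^+=[1.3186]  P^+=[0.1978]
step 2: x^-=[1.1736]  P^-=[0.5567]  S=[0.8067]  K=[0.6901]  nu=[-2.2936]  x^+=[-0.4092]  P^+=[0.1725]
step 3: x^-=[-0.3642]  P^-=[0.5367]  S=[0.7867]  K=[0.6822]  nu=[-2.5058]  x^+=[-2.0736]  P^+=[0.1705]
step 4: x^-=[-1.8455]  P^-=[0.5351]  S=[0.7851]  K=[0.6816]  nu=[0.2655]  x^+=[-1.6646]  P^+=[0.1704]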